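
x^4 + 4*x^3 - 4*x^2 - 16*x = x*(x - 2)*(x + 2)*(x + 4)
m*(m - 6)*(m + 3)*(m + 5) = m^4 + 2*m^3 - 33*m^2 - 90*m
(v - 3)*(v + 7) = v^2 + 4*v - 21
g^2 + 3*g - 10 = (g - 2)*(g + 5)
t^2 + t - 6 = (t - 2)*(t + 3)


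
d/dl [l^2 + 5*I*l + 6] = 2*l + 5*I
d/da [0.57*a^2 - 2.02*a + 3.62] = 1.14*a - 2.02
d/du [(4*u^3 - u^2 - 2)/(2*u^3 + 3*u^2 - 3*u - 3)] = (14*u^4 - 24*u^3 - 21*u^2 + 18*u - 6)/(4*u^6 + 12*u^5 - 3*u^4 - 30*u^3 - 9*u^2 + 18*u + 9)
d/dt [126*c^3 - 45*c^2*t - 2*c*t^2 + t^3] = -45*c^2 - 4*c*t + 3*t^2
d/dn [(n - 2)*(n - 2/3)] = 2*n - 8/3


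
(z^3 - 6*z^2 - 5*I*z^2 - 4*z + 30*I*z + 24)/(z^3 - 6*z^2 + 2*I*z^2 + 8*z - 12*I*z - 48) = (z^2 - 5*I*z - 4)/(z^2 + 2*I*z + 8)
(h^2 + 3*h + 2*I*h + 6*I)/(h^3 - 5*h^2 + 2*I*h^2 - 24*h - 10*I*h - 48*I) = 1/(h - 8)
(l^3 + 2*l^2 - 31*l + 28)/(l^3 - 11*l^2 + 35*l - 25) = (l^2 + 3*l - 28)/(l^2 - 10*l + 25)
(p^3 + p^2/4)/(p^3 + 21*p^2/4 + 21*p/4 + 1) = p^2/(p^2 + 5*p + 4)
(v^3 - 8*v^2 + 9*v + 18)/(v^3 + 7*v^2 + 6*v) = (v^2 - 9*v + 18)/(v*(v + 6))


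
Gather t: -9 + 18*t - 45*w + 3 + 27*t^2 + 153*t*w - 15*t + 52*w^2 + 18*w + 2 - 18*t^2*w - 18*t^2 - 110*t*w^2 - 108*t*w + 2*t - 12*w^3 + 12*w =t^2*(9 - 18*w) + t*(-110*w^2 + 45*w + 5) - 12*w^3 + 52*w^2 - 15*w - 4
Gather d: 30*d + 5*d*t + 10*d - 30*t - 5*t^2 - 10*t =d*(5*t + 40) - 5*t^2 - 40*t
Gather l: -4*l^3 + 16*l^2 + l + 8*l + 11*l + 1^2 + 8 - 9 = -4*l^3 + 16*l^2 + 20*l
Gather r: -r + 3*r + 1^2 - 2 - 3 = 2*r - 4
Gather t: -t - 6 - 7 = -t - 13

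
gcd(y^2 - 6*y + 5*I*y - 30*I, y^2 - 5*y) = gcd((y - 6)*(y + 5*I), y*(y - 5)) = 1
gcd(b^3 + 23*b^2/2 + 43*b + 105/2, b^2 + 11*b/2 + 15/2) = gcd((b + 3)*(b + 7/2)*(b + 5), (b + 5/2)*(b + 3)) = b + 3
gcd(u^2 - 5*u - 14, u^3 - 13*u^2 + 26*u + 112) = u^2 - 5*u - 14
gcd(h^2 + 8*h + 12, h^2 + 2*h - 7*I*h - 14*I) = h + 2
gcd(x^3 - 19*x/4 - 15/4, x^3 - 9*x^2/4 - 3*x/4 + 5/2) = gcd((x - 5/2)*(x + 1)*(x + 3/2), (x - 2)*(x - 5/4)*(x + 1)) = x + 1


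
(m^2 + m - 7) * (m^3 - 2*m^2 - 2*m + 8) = m^5 - m^4 - 11*m^3 + 20*m^2 + 22*m - 56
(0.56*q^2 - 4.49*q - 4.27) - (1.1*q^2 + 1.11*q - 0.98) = -0.54*q^2 - 5.6*q - 3.29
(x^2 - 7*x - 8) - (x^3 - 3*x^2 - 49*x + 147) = -x^3 + 4*x^2 + 42*x - 155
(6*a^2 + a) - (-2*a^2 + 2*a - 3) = 8*a^2 - a + 3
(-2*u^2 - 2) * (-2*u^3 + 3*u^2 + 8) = 4*u^5 - 6*u^4 + 4*u^3 - 22*u^2 - 16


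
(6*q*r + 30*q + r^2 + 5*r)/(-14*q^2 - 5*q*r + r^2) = (-6*q*r - 30*q - r^2 - 5*r)/(14*q^2 + 5*q*r - r^2)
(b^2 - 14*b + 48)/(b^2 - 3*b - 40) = (b - 6)/(b + 5)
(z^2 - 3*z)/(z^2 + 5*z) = (z - 3)/(z + 5)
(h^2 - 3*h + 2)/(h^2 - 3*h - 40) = (-h^2 + 3*h - 2)/(-h^2 + 3*h + 40)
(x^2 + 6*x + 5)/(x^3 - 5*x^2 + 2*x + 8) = (x + 5)/(x^2 - 6*x + 8)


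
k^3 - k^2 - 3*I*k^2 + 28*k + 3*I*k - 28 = (k - 1)*(k - 7*I)*(k + 4*I)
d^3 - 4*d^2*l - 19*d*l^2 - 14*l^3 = (d - 7*l)*(d + l)*(d + 2*l)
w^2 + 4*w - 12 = (w - 2)*(w + 6)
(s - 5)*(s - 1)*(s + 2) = s^3 - 4*s^2 - 7*s + 10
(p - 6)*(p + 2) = p^2 - 4*p - 12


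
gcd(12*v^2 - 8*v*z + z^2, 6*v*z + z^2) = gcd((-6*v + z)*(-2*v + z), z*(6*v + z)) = 1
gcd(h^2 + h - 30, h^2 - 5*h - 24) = 1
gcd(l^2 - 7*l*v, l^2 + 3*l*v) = l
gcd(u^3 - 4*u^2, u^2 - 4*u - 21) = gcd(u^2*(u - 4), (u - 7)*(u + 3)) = 1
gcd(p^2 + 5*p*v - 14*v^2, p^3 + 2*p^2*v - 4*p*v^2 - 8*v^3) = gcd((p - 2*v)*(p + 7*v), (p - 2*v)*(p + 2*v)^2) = p - 2*v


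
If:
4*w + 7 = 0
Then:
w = -7/4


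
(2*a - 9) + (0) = 2*a - 9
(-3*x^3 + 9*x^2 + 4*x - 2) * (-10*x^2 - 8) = 30*x^5 - 90*x^4 - 16*x^3 - 52*x^2 - 32*x + 16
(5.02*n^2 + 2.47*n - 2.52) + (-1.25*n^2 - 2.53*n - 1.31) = 3.77*n^2 - 0.0599999999999996*n - 3.83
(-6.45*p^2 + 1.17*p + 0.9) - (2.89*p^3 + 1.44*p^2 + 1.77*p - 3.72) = -2.89*p^3 - 7.89*p^2 - 0.6*p + 4.62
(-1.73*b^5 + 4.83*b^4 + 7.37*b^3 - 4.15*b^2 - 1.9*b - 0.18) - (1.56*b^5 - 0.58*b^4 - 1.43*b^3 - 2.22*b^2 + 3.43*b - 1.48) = -3.29*b^5 + 5.41*b^4 + 8.8*b^3 - 1.93*b^2 - 5.33*b + 1.3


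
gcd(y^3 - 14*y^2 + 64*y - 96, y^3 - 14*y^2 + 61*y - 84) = y - 4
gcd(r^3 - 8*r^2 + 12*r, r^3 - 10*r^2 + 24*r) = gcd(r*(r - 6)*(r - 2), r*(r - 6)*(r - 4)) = r^2 - 6*r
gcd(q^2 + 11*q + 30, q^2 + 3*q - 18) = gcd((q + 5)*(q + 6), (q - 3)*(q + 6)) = q + 6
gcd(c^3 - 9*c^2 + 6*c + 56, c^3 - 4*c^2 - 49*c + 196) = c^2 - 11*c + 28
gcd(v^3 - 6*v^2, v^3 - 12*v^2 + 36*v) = v^2 - 6*v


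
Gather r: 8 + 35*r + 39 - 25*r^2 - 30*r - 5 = -25*r^2 + 5*r + 42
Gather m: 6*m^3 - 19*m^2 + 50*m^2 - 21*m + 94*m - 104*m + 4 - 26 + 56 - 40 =6*m^3 + 31*m^2 - 31*m - 6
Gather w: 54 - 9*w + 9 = 63 - 9*w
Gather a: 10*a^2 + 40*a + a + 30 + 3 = 10*a^2 + 41*a + 33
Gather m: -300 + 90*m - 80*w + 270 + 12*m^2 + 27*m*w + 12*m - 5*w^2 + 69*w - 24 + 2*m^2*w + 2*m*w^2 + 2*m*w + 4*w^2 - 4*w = m^2*(2*w + 12) + m*(2*w^2 + 29*w + 102) - w^2 - 15*w - 54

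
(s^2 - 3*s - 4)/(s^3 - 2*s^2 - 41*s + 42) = (s^2 - 3*s - 4)/(s^3 - 2*s^2 - 41*s + 42)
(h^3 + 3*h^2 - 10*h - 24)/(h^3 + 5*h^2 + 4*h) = (h^2 - h - 6)/(h*(h + 1))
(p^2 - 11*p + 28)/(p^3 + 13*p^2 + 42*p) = (p^2 - 11*p + 28)/(p*(p^2 + 13*p + 42))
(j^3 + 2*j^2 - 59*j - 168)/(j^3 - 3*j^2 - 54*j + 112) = (j + 3)/(j - 2)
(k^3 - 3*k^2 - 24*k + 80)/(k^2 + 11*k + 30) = (k^2 - 8*k + 16)/(k + 6)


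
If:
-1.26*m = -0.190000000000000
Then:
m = 0.15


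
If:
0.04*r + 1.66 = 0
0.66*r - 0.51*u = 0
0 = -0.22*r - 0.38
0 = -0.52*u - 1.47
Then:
No Solution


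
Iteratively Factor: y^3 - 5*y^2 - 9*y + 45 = (y - 3)*(y^2 - 2*y - 15) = (y - 5)*(y - 3)*(y + 3)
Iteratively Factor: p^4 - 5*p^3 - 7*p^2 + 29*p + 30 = (p + 2)*(p^3 - 7*p^2 + 7*p + 15) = (p - 5)*(p + 2)*(p^2 - 2*p - 3) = (p - 5)*(p + 1)*(p + 2)*(p - 3)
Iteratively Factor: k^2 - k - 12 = (k + 3)*(k - 4)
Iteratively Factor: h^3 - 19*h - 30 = (h + 3)*(h^2 - 3*h - 10) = (h - 5)*(h + 3)*(h + 2)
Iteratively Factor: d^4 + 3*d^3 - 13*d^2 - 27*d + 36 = (d - 1)*(d^3 + 4*d^2 - 9*d - 36) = (d - 1)*(d + 3)*(d^2 + d - 12) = (d - 3)*(d - 1)*(d + 3)*(d + 4)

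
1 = 1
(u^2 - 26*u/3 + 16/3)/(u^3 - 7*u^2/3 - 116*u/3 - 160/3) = (3*u - 2)/(3*u^2 + 17*u + 20)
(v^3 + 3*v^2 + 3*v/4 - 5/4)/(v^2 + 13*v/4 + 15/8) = 2*(2*v^2 + v - 1)/(4*v + 3)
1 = 1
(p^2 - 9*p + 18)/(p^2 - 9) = (p - 6)/(p + 3)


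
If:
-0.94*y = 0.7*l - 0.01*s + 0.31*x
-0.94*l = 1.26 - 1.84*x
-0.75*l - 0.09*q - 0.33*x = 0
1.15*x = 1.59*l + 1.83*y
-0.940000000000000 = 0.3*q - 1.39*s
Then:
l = -1.68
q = 14.68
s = 3.84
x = -0.18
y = 1.35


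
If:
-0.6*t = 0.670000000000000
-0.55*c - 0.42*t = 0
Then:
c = 0.85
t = -1.12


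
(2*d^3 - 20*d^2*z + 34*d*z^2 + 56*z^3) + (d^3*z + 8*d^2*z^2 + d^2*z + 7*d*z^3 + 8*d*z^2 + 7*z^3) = d^3*z + 2*d^3 + 8*d^2*z^2 - 19*d^2*z + 7*d*z^3 + 42*d*z^2 + 63*z^3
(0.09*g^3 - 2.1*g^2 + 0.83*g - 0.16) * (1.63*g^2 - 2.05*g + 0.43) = 0.1467*g^5 - 3.6075*g^4 + 5.6966*g^3 - 2.8653*g^2 + 0.6849*g - 0.0688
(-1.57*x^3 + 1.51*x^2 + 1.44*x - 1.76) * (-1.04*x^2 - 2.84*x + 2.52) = 1.6328*x^5 + 2.8884*x^4 - 9.7424*x^3 + 1.546*x^2 + 8.6272*x - 4.4352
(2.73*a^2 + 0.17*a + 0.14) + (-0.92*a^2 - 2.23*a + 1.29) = 1.81*a^2 - 2.06*a + 1.43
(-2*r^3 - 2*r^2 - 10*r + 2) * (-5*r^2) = 10*r^5 + 10*r^4 + 50*r^3 - 10*r^2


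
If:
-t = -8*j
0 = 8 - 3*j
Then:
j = 8/3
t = 64/3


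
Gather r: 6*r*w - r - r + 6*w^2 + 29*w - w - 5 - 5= r*(6*w - 2) + 6*w^2 + 28*w - 10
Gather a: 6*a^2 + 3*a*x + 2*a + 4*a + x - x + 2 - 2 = 6*a^2 + a*(3*x + 6)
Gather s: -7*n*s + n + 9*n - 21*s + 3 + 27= 10*n + s*(-7*n - 21) + 30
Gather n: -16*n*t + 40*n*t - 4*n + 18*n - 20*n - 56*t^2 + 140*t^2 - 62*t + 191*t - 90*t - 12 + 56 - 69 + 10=n*(24*t - 6) + 84*t^2 + 39*t - 15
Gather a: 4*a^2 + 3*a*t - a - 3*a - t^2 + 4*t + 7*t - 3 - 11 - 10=4*a^2 + a*(3*t - 4) - t^2 + 11*t - 24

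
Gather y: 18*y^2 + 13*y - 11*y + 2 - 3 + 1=18*y^2 + 2*y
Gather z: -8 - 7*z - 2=-7*z - 10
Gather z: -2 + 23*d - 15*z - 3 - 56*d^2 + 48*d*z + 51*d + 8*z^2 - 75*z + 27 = -56*d^2 + 74*d + 8*z^2 + z*(48*d - 90) + 22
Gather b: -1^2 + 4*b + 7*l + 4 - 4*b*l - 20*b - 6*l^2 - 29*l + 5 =b*(-4*l - 16) - 6*l^2 - 22*l + 8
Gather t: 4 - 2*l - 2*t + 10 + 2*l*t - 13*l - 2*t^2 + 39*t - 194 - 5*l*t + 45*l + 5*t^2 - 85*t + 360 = 30*l + 3*t^2 + t*(-3*l - 48) + 180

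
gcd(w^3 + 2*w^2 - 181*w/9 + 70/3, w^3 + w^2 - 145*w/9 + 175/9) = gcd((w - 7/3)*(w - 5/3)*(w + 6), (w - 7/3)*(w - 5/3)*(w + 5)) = w^2 - 4*w + 35/9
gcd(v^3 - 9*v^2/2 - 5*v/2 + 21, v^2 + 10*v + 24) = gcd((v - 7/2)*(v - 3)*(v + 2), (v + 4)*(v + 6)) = 1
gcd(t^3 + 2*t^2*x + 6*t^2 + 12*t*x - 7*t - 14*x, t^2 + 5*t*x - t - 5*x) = t - 1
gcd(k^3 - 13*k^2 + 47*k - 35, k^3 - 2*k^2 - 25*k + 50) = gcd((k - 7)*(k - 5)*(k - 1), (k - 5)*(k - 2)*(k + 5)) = k - 5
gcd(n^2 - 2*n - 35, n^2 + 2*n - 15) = n + 5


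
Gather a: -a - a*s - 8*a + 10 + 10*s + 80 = a*(-s - 9) + 10*s + 90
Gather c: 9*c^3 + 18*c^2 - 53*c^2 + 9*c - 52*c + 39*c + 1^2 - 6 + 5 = 9*c^3 - 35*c^2 - 4*c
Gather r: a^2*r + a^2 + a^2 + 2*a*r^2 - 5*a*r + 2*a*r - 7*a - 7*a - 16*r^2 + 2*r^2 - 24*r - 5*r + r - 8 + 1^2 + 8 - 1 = 2*a^2 - 14*a + r^2*(2*a - 14) + r*(a^2 - 3*a - 28)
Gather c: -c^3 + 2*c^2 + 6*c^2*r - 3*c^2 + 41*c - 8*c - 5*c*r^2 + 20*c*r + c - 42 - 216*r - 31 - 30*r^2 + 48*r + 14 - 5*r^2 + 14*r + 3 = -c^3 + c^2*(6*r - 1) + c*(-5*r^2 + 20*r + 34) - 35*r^2 - 154*r - 56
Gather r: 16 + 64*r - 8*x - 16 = 64*r - 8*x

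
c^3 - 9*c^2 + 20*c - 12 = (c - 6)*(c - 2)*(c - 1)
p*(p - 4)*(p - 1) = p^3 - 5*p^2 + 4*p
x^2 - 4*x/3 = x*(x - 4/3)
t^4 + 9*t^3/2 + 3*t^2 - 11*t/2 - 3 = (t - 1)*(t + 1/2)*(t + 2)*(t + 3)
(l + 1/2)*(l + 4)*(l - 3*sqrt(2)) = l^3 - 3*sqrt(2)*l^2 + 9*l^2/2 - 27*sqrt(2)*l/2 + 2*l - 6*sqrt(2)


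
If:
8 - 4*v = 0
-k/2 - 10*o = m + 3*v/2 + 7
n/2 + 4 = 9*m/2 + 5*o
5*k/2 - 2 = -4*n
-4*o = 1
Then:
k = -628/31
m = 163/62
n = 408/31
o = -1/4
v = 2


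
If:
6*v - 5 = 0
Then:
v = 5/6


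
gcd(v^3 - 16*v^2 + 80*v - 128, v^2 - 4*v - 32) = v - 8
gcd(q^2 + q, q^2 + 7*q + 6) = q + 1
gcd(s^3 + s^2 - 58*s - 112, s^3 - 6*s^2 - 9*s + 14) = s + 2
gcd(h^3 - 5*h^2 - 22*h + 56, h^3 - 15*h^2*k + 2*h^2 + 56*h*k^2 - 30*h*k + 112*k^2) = 1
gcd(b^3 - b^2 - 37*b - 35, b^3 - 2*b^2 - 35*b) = b^2 - 2*b - 35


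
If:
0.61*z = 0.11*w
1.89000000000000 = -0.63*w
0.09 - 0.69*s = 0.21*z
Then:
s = 0.30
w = -3.00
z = -0.54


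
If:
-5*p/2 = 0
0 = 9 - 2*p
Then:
No Solution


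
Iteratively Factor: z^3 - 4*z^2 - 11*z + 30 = (z - 2)*(z^2 - 2*z - 15) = (z - 5)*(z - 2)*(z + 3)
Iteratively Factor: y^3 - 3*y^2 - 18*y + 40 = (y - 5)*(y^2 + 2*y - 8) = (y - 5)*(y - 2)*(y + 4)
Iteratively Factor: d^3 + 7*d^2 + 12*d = (d + 3)*(d^2 + 4*d) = d*(d + 3)*(d + 4)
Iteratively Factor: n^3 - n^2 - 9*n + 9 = (n + 3)*(n^2 - 4*n + 3) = (n - 3)*(n + 3)*(n - 1)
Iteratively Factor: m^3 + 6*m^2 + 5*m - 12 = (m + 3)*(m^2 + 3*m - 4) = (m - 1)*(m + 3)*(m + 4)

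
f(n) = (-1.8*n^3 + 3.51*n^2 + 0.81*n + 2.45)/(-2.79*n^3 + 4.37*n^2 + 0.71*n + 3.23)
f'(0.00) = 0.08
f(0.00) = 0.76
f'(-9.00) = 0.00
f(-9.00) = 0.67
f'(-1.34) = 0.02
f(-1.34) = 0.71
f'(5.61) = 0.02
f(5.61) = 0.58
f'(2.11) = 16.86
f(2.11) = -1.42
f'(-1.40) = 0.01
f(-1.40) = 0.71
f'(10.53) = 0.00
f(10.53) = 0.62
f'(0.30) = 0.11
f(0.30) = 0.79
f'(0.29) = 0.11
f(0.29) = 0.79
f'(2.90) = 0.30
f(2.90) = 0.37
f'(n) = (-5.4*n^2 + 7.02*n + 0.81)/(-2.79*n^3 + 4.37*n^2 + 0.71*n + 3.23) + (8.37*n^2 - 8.74*n - 0.71)*(-1.8*n^3 + 3.51*n^2 + 0.81*n + 2.45)/(-2.79*n^3 + 4.37*n^2 + 0.71*n + 3.23)^2 = (-1.77635683940025e-15*n^5 + 1.9269*n^4 + 1.9638*n^3 + 2.0169*n^2 + 1.26159999999999*n + 0.8768)/(7.7841*n^6 - 24.3846*n^5 + 15.1351*n^4 - 11.818*n^3 + 28.7343*n^2 + 4.5866*n + 10.4329)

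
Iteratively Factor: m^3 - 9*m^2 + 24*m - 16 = (m - 4)*(m^2 - 5*m + 4) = (m - 4)*(m - 1)*(m - 4)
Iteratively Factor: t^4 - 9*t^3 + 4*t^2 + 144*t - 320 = (t + 4)*(t^3 - 13*t^2 + 56*t - 80) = (t - 5)*(t + 4)*(t^2 - 8*t + 16) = (t - 5)*(t - 4)*(t + 4)*(t - 4)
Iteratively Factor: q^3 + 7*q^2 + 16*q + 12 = (q + 2)*(q^2 + 5*q + 6) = (q + 2)^2*(q + 3)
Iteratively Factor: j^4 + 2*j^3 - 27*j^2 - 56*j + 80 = (j + 4)*(j^3 - 2*j^2 - 19*j + 20) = (j - 1)*(j + 4)*(j^2 - j - 20) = (j - 5)*(j - 1)*(j + 4)*(j + 4)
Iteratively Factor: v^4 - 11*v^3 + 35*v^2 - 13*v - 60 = (v - 4)*(v^3 - 7*v^2 + 7*v + 15) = (v - 4)*(v - 3)*(v^2 - 4*v - 5) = (v - 5)*(v - 4)*(v - 3)*(v + 1)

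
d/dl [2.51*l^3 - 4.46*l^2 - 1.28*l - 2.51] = 7.53*l^2 - 8.92*l - 1.28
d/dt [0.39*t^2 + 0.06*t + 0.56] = 0.78*t + 0.06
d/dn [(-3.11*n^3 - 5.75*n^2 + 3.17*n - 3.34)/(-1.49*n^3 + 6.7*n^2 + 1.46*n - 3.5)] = (1.77635683940025e-15*n^5 - 29.4045*n^4 + 0.365400000000008*n^3 - 11.9088*n^2 + 85.006*n - 6.2186)/(2.2201*n^6 - 19.966*n^5 + 40.5392*n^4 + 29.994*n^3 - 44.7684*n^2 - 10.22*n + 12.25)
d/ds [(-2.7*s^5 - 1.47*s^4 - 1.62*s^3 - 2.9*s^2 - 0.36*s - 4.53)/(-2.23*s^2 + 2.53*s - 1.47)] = (18.063*s^6 - 20.7678*s^5 + 12.3003*s^4 + 0.446399999999997*s^3 - 0.995599999999998*s^2 - 11.6778*s + 11.9901)/(4.9729*s^4 - 11.2838*s^3 + 12.9571*s^2 - 7.4382*s + 2.1609)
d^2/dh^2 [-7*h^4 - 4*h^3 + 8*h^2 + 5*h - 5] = -84*h^2 - 24*h + 16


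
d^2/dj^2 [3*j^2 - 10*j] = 6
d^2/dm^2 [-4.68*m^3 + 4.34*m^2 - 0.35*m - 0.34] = 8.68 - 28.08*m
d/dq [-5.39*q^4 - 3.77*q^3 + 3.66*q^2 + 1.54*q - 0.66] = -21.56*q^3 - 11.31*q^2 + 7.32*q + 1.54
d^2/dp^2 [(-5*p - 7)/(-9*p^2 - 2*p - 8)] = 2*(4*(5*p + 7)*(9*p + 1)^2 - (135*p + 73)*(9*p^2 + 2*p + 8))/(9*p^2 + 2*p + 8)^3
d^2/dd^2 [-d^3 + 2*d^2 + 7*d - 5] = 4 - 6*d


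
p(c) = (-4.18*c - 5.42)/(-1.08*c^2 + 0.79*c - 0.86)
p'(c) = (-4.18*c - 5.42)*(2.16*c - 0.79)/(-1.08*c^2 + 0.79*c - 0.86)^2 - 4.18/(-1.08*c^2 + 0.79*c - 0.86) = (-4.5144*c^2 - 11.7072*c + 7.8766)/(1.1664*c^4 - 1.7064*c^3 + 2.4817*c^2 - 1.3588*c + 0.7396)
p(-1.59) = -0.25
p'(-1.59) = 0.64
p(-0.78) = 1.01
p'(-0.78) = 3.13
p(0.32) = 9.41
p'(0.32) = 7.12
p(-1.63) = -0.28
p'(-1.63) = 0.59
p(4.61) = 1.22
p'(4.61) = -0.35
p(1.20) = 7.11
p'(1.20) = -5.89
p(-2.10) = -0.46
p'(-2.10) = 0.24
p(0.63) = 10.18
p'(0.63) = -2.06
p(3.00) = 2.19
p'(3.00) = -1.01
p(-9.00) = -0.34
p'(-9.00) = -0.03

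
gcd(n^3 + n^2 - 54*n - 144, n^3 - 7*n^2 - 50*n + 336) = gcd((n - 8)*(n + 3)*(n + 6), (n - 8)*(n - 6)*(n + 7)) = n - 8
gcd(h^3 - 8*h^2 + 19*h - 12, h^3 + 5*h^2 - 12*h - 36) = h - 3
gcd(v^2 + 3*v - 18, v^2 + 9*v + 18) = v + 6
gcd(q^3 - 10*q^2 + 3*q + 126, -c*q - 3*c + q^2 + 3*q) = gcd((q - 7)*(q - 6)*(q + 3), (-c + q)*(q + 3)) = q + 3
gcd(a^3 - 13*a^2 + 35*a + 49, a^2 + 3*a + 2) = a + 1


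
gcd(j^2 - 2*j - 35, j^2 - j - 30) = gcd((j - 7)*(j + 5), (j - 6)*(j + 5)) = j + 5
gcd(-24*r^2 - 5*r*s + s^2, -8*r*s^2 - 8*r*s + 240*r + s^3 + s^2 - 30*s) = 8*r - s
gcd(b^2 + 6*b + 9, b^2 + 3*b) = b + 3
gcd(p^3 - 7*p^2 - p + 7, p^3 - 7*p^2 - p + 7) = p^3 - 7*p^2 - p + 7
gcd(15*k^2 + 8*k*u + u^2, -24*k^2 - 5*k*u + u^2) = 3*k + u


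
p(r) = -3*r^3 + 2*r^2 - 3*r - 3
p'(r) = -9*r^2 + 4*r - 3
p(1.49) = -12.95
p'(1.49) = -17.02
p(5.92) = -573.09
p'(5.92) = -294.74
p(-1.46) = 14.98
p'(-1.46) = -28.02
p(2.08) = -27.58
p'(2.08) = -33.62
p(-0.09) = -2.71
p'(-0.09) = -3.43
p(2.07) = -27.25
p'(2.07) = -33.28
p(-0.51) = -0.55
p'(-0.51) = -7.38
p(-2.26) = 48.62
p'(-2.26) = -58.01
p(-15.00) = 10617.00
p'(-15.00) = -2088.00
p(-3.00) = 105.00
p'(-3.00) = -96.00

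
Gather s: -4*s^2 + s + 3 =-4*s^2 + s + 3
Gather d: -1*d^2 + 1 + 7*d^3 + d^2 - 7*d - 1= 7*d^3 - 7*d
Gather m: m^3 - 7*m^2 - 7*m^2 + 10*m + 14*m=m^3 - 14*m^2 + 24*m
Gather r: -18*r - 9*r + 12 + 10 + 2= 24 - 27*r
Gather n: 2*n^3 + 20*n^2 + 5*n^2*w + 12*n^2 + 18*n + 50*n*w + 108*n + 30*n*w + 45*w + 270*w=2*n^3 + n^2*(5*w + 32) + n*(80*w + 126) + 315*w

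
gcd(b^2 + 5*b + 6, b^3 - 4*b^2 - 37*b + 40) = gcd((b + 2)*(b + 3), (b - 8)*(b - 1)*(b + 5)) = 1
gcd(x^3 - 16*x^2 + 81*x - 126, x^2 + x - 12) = x - 3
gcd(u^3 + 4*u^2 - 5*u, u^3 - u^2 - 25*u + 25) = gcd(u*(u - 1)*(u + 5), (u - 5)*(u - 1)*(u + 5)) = u^2 + 4*u - 5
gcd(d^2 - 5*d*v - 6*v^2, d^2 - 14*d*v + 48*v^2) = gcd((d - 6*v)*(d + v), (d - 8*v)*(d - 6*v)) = -d + 6*v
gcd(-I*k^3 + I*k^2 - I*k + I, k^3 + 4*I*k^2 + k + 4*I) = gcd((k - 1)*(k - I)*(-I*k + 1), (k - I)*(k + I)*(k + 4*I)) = k^2 + 1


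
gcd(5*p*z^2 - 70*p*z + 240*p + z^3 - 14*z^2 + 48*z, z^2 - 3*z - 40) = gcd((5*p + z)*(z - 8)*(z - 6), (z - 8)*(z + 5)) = z - 8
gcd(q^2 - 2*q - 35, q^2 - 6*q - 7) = q - 7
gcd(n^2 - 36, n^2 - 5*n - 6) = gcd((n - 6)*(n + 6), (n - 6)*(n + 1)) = n - 6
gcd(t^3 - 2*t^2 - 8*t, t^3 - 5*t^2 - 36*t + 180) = 1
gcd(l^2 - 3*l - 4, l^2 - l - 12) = l - 4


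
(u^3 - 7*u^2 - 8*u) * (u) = u^4 - 7*u^3 - 8*u^2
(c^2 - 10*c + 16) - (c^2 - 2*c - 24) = 40 - 8*c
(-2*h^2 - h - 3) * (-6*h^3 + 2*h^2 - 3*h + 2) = 12*h^5 + 2*h^4 + 22*h^3 - 7*h^2 + 7*h - 6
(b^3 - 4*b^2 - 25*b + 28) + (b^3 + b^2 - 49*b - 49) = 2*b^3 - 3*b^2 - 74*b - 21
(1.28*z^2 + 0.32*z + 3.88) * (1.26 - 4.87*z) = -6.2336*z^3 + 0.0544*z^2 - 18.4924*z + 4.8888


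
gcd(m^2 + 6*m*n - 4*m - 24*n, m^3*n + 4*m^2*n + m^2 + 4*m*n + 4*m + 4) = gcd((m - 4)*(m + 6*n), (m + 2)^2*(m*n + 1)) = 1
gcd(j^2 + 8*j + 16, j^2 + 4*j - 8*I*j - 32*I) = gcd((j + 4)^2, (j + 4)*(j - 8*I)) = j + 4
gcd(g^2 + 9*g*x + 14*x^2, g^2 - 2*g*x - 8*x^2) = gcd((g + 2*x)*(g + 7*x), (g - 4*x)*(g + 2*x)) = g + 2*x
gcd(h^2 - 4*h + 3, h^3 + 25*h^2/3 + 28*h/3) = 1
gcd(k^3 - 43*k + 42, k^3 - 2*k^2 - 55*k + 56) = k^2 + 6*k - 7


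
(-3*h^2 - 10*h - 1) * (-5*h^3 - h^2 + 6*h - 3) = 15*h^5 + 53*h^4 - 3*h^3 - 50*h^2 + 24*h + 3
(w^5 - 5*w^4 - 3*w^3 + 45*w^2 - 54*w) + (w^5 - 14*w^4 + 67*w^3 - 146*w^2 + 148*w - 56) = 2*w^5 - 19*w^4 + 64*w^3 - 101*w^2 + 94*w - 56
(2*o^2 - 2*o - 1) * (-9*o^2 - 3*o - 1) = -18*o^4 + 12*o^3 + 13*o^2 + 5*o + 1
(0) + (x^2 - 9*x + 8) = x^2 - 9*x + 8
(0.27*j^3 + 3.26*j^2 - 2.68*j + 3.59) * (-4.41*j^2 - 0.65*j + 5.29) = -1.1907*j^5 - 14.5521*j^4 + 11.1281*j^3 + 3.1555*j^2 - 16.5107*j + 18.9911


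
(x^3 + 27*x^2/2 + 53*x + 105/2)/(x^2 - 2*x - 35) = (2*x^2 + 17*x + 21)/(2*(x - 7))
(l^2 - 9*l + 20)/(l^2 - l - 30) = (-l^2 + 9*l - 20)/(-l^2 + l + 30)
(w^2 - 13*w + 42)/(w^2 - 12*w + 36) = (w - 7)/(w - 6)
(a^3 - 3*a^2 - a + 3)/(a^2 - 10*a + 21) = (a^2 - 1)/(a - 7)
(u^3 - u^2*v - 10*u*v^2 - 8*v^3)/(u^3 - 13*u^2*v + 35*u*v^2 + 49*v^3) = (u^2 - 2*u*v - 8*v^2)/(u^2 - 14*u*v + 49*v^2)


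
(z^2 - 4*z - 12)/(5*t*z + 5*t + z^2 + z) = (z^2 - 4*z - 12)/(5*t*z + 5*t + z^2 + z)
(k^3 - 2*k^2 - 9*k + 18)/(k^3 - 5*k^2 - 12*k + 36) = (k - 3)/(k - 6)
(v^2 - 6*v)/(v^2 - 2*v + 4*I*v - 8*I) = v*(v - 6)/(v^2 - 2*v + 4*I*v - 8*I)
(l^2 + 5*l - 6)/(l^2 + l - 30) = (l - 1)/(l - 5)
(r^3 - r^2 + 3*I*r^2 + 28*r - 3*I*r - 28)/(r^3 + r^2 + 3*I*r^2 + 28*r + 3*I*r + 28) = (r - 1)/(r + 1)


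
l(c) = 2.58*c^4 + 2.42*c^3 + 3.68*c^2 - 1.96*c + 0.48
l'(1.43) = 53.59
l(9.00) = 18972.48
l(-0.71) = 3.52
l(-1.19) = 9.12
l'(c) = 10.32*c^3 + 7.26*c^2 + 7.36*c - 1.96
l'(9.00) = 8175.62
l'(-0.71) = -7.22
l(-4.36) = 810.73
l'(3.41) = 516.76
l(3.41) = 481.39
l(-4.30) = 766.59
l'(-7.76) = -4444.31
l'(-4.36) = -751.38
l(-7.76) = 8461.94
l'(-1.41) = -26.83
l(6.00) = 3987.60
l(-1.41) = 13.97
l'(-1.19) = -17.83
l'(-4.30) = -719.88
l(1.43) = 23.07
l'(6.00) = 2532.68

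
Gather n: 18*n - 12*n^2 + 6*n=-12*n^2 + 24*n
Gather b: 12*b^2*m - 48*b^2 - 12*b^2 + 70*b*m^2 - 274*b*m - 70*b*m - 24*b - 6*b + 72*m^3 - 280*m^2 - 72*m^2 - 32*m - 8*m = b^2*(12*m - 60) + b*(70*m^2 - 344*m - 30) + 72*m^3 - 352*m^2 - 40*m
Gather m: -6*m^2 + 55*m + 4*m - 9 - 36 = -6*m^2 + 59*m - 45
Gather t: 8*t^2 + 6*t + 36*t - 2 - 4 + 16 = 8*t^2 + 42*t + 10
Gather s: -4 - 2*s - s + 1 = -3*s - 3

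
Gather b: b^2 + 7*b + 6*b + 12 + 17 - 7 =b^2 + 13*b + 22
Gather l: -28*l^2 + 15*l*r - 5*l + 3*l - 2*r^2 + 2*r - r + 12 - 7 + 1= -28*l^2 + l*(15*r - 2) - 2*r^2 + r + 6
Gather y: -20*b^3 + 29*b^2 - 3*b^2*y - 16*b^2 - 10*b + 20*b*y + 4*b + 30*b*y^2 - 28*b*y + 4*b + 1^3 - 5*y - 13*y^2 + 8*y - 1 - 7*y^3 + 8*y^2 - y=-20*b^3 + 13*b^2 - 2*b - 7*y^3 + y^2*(30*b - 5) + y*(-3*b^2 - 8*b + 2)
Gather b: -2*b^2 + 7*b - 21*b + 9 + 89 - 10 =-2*b^2 - 14*b + 88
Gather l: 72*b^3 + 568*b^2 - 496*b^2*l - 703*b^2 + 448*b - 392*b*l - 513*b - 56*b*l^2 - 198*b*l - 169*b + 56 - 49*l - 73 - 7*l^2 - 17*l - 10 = 72*b^3 - 135*b^2 - 234*b + l^2*(-56*b - 7) + l*(-496*b^2 - 590*b - 66) - 27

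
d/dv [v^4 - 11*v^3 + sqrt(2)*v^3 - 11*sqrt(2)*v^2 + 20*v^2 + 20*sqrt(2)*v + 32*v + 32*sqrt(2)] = 4*v^3 - 33*v^2 + 3*sqrt(2)*v^2 - 22*sqrt(2)*v + 40*v + 20*sqrt(2) + 32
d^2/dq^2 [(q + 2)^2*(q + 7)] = 6*q + 22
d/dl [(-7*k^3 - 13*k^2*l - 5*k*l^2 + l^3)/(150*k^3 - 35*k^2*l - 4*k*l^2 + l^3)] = k*(-439*k^3 - 399*k^2*l + 39*k*l^2 - l^3)/(4500*k^5 - 1200*k^4*l - 235*k^3*l^2 + 69*k^2*l^3 + 3*k*l^4 - l^5)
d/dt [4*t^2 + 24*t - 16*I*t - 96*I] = 8*t + 24 - 16*I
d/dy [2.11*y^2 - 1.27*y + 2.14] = 4.22*y - 1.27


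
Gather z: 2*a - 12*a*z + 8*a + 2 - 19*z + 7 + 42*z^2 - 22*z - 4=10*a + 42*z^2 + z*(-12*a - 41) + 5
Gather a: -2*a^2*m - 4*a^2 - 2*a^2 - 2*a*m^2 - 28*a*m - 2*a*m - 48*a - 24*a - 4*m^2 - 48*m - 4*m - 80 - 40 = a^2*(-2*m - 6) + a*(-2*m^2 - 30*m - 72) - 4*m^2 - 52*m - 120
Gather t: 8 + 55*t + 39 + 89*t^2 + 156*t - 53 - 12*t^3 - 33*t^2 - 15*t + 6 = -12*t^3 + 56*t^2 + 196*t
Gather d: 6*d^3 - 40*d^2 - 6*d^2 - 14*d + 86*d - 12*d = 6*d^3 - 46*d^2 + 60*d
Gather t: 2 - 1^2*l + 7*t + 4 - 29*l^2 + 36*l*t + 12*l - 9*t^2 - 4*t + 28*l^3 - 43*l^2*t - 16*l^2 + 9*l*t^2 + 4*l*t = 28*l^3 - 45*l^2 + 11*l + t^2*(9*l - 9) + t*(-43*l^2 + 40*l + 3) + 6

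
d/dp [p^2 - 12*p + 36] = 2*p - 12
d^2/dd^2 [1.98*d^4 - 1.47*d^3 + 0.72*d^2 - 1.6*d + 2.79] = 23.76*d^2 - 8.82*d + 1.44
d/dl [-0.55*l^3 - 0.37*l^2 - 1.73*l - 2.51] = -1.65*l^2 - 0.74*l - 1.73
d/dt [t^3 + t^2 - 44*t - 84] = 3*t^2 + 2*t - 44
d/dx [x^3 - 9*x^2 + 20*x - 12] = 3*x^2 - 18*x + 20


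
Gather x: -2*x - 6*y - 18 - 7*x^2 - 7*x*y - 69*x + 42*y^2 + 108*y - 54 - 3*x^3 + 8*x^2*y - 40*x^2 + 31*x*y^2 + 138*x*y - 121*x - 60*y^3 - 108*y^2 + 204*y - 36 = -3*x^3 + x^2*(8*y - 47) + x*(31*y^2 + 131*y - 192) - 60*y^3 - 66*y^2 + 306*y - 108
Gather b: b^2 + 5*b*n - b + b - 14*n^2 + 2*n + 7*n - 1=b^2 + 5*b*n - 14*n^2 + 9*n - 1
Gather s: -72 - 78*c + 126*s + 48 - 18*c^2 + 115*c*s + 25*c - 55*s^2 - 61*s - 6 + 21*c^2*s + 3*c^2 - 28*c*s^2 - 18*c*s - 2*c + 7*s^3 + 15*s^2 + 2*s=-15*c^2 - 55*c + 7*s^3 + s^2*(-28*c - 40) + s*(21*c^2 + 97*c + 67) - 30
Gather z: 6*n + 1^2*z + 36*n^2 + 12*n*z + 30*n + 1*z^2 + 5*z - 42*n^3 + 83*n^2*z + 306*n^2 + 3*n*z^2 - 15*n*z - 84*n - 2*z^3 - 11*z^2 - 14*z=-42*n^3 + 342*n^2 - 48*n - 2*z^3 + z^2*(3*n - 10) + z*(83*n^2 - 3*n - 8)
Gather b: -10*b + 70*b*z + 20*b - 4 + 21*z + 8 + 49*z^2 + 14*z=b*(70*z + 10) + 49*z^2 + 35*z + 4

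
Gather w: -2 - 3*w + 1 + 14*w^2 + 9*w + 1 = 14*w^2 + 6*w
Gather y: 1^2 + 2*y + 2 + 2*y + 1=4*y + 4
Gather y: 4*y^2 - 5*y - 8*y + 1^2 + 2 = 4*y^2 - 13*y + 3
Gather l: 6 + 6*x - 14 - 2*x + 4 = 4*x - 4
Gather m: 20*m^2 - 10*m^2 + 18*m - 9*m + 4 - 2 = 10*m^2 + 9*m + 2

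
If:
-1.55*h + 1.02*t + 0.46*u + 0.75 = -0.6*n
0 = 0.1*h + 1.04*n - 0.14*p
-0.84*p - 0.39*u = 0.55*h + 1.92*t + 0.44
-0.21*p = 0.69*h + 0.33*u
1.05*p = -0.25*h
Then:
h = 0.22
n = -0.03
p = -0.05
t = -0.18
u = -0.43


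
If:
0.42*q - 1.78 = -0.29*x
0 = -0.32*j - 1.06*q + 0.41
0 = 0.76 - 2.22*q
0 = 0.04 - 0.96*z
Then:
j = 0.15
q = 0.34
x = 5.64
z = 0.04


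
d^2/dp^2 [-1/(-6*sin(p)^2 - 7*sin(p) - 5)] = (-144*sin(p)^4 - 126*sin(p)^3 + 287*sin(p)^2 + 287*sin(p) + 38)/(6*sin(p)^2 + 7*sin(p) + 5)^3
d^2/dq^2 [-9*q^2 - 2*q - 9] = -18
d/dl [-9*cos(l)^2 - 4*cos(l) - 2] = 2*(9*cos(l) + 2)*sin(l)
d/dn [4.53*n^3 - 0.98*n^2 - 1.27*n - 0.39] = 13.59*n^2 - 1.96*n - 1.27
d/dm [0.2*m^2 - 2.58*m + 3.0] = 0.4*m - 2.58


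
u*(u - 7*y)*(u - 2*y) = u^3 - 9*u^2*y + 14*u*y^2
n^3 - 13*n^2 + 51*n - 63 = (n - 7)*(n - 3)^2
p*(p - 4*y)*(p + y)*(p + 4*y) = p^4 + p^3*y - 16*p^2*y^2 - 16*p*y^3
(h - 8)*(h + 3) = h^2 - 5*h - 24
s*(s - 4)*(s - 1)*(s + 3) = s^4 - 2*s^3 - 11*s^2 + 12*s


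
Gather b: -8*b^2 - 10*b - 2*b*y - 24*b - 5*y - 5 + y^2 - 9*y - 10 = -8*b^2 + b*(-2*y - 34) + y^2 - 14*y - 15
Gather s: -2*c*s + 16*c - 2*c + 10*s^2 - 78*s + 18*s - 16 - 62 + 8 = 14*c + 10*s^2 + s*(-2*c - 60) - 70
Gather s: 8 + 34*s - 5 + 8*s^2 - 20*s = 8*s^2 + 14*s + 3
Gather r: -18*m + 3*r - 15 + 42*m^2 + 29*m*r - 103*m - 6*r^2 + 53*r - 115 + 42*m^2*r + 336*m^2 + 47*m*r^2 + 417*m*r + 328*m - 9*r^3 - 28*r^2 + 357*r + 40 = 378*m^2 + 207*m - 9*r^3 + r^2*(47*m - 34) + r*(42*m^2 + 446*m + 413) - 90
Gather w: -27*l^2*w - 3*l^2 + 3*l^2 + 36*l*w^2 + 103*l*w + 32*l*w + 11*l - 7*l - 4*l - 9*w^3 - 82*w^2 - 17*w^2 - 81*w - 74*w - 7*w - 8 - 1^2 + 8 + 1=-9*w^3 + w^2*(36*l - 99) + w*(-27*l^2 + 135*l - 162)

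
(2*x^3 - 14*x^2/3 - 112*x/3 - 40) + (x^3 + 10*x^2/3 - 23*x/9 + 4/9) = 3*x^3 - 4*x^2/3 - 359*x/9 - 356/9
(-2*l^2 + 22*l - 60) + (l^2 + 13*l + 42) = -l^2 + 35*l - 18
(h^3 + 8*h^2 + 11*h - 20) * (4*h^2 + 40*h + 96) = 4*h^5 + 72*h^4 + 460*h^3 + 1128*h^2 + 256*h - 1920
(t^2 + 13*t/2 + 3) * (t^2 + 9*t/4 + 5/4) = t^4 + 35*t^3/4 + 151*t^2/8 + 119*t/8 + 15/4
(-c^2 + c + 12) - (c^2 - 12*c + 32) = -2*c^2 + 13*c - 20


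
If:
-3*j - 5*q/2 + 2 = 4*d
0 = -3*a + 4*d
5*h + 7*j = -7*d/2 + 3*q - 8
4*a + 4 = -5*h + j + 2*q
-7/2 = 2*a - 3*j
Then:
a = -152/65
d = -114/65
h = 341/130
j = -51/130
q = 53/13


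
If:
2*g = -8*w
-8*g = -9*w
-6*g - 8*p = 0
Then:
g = 0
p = 0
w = 0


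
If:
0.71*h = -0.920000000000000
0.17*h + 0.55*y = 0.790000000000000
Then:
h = -1.30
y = 1.84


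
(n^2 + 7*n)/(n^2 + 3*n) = (n + 7)/(n + 3)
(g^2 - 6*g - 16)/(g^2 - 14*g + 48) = (g + 2)/(g - 6)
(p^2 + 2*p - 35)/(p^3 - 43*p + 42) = (p - 5)/(p^2 - 7*p + 6)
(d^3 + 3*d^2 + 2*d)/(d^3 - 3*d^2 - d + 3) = d*(d + 2)/(d^2 - 4*d + 3)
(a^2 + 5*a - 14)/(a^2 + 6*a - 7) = (a - 2)/(a - 1)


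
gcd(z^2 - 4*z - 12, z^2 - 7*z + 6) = z - 6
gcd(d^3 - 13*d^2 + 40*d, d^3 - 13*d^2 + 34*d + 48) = d - 8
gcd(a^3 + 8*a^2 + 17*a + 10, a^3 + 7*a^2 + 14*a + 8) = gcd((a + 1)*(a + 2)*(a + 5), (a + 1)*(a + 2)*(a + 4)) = a^2 + 3*a + 2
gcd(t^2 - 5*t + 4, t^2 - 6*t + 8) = t - 4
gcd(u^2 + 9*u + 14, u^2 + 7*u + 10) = u + 2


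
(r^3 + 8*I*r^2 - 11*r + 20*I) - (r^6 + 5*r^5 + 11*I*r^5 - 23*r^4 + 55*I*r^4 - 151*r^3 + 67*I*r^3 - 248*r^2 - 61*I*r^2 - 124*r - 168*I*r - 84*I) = -r^6 - 5*r^5 - 11*I*r^5 + 23*r^4 - 55*I*r^4 + 152*r^3 - 67*I*r^3 + 248*r^2 + 69*I*r^2 + 113*r + 168*I*r + 104*I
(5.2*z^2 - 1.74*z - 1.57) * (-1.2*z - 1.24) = -6.24*z^3 - 4.36*z^2 + 4.0416*z + 1.9468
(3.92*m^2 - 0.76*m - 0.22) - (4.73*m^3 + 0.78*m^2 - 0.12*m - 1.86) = -4.73*m^3 + 3.14*m^2 - 0.64*m + 1.64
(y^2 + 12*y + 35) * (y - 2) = y^3 + 10*y^2 + 11*y - 70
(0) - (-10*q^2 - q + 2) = 10*q^2 + q - 2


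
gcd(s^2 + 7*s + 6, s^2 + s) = s + 1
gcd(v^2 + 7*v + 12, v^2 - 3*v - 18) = v + 3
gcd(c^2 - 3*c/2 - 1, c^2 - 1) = 1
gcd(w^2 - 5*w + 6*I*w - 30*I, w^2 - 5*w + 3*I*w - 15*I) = w - 5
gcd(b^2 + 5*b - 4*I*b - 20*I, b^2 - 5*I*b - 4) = b - 4*I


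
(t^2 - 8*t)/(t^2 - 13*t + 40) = t/(t - 5)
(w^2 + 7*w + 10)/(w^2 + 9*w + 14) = (w + 5)/(w + 7)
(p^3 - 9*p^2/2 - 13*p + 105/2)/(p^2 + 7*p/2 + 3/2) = (2*p^3 - 9*p^2 - 26*p + 105)/(2*p^2 + 7*p + 3)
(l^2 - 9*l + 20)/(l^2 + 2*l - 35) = (l - 4)/(l + 7)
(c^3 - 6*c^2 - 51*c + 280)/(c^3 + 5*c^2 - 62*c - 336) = (c - 5)/(c + 6)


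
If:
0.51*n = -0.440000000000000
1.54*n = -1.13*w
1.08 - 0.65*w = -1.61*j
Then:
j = -0.20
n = -0.86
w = 1.18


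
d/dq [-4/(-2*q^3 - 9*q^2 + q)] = 4*(-6*q^2 - 18*q + 1)/(q^2*(2*q^2 + 9*q - 1)^2)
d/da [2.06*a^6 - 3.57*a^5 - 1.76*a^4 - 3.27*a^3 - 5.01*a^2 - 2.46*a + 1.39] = 12.36*a^5 - 17.85*a^4 - 7.04*a^3 - 9.81*a^2 - 10.02*a - 2.46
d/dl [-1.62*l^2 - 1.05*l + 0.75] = -3.24*l - 1.05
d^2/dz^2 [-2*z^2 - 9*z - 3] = -4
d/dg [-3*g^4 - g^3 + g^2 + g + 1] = -12*g^3 - 3*g^2 + 2*g + 1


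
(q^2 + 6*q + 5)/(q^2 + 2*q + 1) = (q + 5)/(q + 1)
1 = 1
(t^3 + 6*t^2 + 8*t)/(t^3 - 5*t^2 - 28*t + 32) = t*(t + 2)/(t^2 - 9*t + 8)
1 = 1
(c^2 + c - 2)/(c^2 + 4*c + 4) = (c - 1)/(c + 2)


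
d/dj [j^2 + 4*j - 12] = 2*j + 4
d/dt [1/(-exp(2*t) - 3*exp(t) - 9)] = (2*exp(t) + 3)*exp(t)/(exp(2*t) + 3*exp(t) + 9)^2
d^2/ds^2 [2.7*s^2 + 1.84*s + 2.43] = 5.40000000000000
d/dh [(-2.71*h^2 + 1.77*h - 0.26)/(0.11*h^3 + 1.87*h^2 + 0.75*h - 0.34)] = (0.2981*h^4 - 0.3894*h^3 - 5.2566*h^2 + 2.8152*h - 0.4068)/(0.0121*h^6 + 0.4114*h^5 + 3.6619*h^4 + 2.7302*h^3 - 0.7091*h^2 - 0.51*h + 0.1156)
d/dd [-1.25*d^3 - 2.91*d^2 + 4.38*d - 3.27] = -3.75*d^2 - 5.82*d + 4.38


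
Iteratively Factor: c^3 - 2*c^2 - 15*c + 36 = (c + 4)*(c^2 - 6*c + 9) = (c - 3)*(c + 4)*(c - 3)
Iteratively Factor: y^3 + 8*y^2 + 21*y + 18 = (y + 3)*(y^2 + 5*y + 6) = (y + 2)*(y + 3)*(y + 3)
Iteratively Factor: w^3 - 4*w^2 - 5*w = (w)*(w^2 - 4*w - 5) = w*(w - 5)*(w + 1)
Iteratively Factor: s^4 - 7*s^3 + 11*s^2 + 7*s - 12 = (s - 1)*(s^3 - 6*s^2 + 5*s + 12) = (s - 1)*(s + 1)*(s^2 - 7*s + 12) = (s - 4)*(s - 1)*(s + 1)*(s - 3)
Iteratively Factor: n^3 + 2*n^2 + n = (n + 1)*(n^2 + n) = n*(n + 1)*(n + 1)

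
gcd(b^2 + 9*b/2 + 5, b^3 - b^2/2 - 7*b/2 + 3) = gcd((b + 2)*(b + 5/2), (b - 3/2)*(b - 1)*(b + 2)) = b + 2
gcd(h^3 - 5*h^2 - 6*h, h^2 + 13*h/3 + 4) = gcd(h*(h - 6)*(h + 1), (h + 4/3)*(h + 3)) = 1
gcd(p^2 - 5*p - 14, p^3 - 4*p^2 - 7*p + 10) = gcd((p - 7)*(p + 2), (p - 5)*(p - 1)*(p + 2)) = p + 2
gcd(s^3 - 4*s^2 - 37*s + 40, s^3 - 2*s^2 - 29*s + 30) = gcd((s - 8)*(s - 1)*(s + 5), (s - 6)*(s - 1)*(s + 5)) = s^2 + 4*s - 5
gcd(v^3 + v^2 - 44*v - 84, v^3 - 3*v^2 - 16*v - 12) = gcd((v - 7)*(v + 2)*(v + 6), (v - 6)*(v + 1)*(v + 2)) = v + 2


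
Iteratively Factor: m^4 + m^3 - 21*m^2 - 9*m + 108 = (m + 3)*(m^3 - 2*m^2 - 15*m + 36) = (m + 3)*(m + 4)*(m^2 - 6*m + 9) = (m - 3)*(m + 3)*(m + 4)*(m - 3)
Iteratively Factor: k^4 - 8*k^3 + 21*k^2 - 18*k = (k - 3)*(k^3 - 5*k^2 + 6*k) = k*(k - 3)*(k^2 - 5*k + 6) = k*(k - 3)^2*(k - 2)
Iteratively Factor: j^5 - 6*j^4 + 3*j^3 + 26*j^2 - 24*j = (j - 1)*(j^4 - 5*j^3 - 2*j^2 + 24*j) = (j - 4)*(j - 1)*(j^3 - j^2 - 6*j) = j*(j - 4)*(j - 1)*(j^2 - j - 6) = j*(j - 4)*(j - 3)*(j - 1)*(j + 2)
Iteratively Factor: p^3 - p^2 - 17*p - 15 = (p + 3)*(p^2 - 4*p - 5) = (p - 5)*(p + 3)*(p + 1)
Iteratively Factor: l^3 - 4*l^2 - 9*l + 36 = (l - 4)*(l^2 - 9) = (l - 4)*(l - 3)*(l + 3)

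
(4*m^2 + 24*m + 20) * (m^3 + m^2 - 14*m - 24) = 4*m^5 + 28*m^4 - 12*m^3 - 412*m^2 - 856*m - 480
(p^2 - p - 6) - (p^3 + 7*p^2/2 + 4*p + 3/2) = -p^3 - 5*p^2/2 - 5*p - 15/2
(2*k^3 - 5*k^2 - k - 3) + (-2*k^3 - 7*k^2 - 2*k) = -12*k^2 - 3*k - 3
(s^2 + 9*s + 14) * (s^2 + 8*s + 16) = s^4 + 17*s^3 + 102*s^2 + 256*s + 224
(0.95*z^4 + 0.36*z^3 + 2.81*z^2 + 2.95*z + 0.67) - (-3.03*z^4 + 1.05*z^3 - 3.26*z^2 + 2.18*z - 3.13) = 3.98*z^4 - 0.69*z^3 + 6.07*z^2 + 0.77*z + 3.8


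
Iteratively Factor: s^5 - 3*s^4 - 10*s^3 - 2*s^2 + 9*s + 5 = (s + 1)*(s^4 - 4*s^3 - 6*s^2 + 4*s + 5) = (s + 1)^2*(s^3 - 5*s^2 - s + 5) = (s - 1)*(s + 1)^2*(s^2 - 4*s - 5) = (s - 1)*(s + 1)^3*(s - 5)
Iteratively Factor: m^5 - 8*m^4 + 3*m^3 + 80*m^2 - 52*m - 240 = (m + 2)*(m^4 - 10*m^3 + 23*m^2 + 34*m - 120) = (m - 3)*(m + 2)*(m^3 - 7*m^2 + 2*m + 40) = (m - 5)*(m - 3)*(m + 2)*(m^2 - 2*m - 8) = (m - 5)*(m - 4)*(m - 3)*(m + 2)*(m + 2)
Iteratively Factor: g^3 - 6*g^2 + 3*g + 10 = (g + 1)*(g^2 - 7*g + 10) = (g - 5)*(g + 1)*(g - 2)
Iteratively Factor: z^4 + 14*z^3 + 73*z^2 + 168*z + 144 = (z + 3)*(z^3 + 11*z^2 + 40*z + 48) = (z + 3)*(z + 4)*(z^2 + 7*z + 12) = (z + 3)*(z + 4)^2*(z + 3)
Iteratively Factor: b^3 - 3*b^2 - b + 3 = (b + 1)*(b^2 - 4*b + 3) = (b - 1)*(b + 1)*(b - 3)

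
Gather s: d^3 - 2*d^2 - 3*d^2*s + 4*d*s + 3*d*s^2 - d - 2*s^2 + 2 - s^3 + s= d^3 - 2*d^2 - d - s^3 + s^2*(3*d - 2) + s*(-3*d^2 + 4*d + 1) + 2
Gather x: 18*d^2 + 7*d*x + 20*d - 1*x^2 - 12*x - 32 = 18*d^2 + 20*d - x^2 + x*(7*d - 12) - 32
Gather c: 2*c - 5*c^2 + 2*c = -5*c^2 + 4*c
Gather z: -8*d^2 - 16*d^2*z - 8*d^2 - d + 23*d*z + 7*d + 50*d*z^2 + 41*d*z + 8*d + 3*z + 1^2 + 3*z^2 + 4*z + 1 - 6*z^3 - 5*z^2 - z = -16*d^2 + 14*d - 6*z^3 + z^2*(50*d - 2) + z*(-16*d^2 + 64*d + 6) + 2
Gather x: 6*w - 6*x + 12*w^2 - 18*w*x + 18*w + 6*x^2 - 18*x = 12*w^2 + 24*w + 6*x^2 + x*(-18*w - 24)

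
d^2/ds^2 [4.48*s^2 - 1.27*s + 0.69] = 8.96000000000000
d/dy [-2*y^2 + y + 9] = 1 - 4*y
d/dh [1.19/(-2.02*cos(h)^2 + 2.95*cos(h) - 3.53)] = (3.5105 - 4.8076*cos(h))*sin(h)/(2.02*cos(h)^2 - 2.95*cos(h) + 3.53)^2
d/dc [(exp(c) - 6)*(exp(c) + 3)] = (2*exp(c) - 3)*exp(c)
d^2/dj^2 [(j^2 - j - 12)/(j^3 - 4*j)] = 2*(j^6 - 3*j^5 - 60*j^4 - 4*j^3 + 144*j^2 - 192)/(j^3*(j^6 - 12*j^4 + 48*j^2 - 64))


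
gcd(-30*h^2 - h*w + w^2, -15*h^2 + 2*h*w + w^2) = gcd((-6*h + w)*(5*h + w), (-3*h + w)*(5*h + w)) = 5*h + w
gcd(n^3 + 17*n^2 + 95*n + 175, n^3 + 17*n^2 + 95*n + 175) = n^3 + 17*n^2 + 95*n + 175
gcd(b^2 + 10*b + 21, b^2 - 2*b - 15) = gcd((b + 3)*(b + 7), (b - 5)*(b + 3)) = b + 3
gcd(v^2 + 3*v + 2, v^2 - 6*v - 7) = v + 1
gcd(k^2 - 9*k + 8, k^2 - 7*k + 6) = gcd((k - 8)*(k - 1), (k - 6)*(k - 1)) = k - 1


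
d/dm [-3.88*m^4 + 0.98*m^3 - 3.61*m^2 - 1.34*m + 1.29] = -15.52*m^3 + 2.94*m^2 - 7.22*m - 1.34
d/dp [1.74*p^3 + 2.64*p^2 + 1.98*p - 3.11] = 5.22*p^2 + 5.28*p + 1.98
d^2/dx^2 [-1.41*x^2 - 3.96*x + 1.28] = -2.82000000000000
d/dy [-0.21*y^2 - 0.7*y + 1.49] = -0.42*y - 0.7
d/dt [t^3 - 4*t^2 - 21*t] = 3*t^2 - 8*t - 21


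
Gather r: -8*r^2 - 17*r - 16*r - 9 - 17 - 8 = -8*r^2 - 33*r - 34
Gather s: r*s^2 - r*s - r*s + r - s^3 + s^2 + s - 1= r - s^3 + s^2*(r + 1) + s*(1 - 2*r) - 1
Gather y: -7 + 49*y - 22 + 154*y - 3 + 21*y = 224*y - 32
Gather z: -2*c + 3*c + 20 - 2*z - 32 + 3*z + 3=c + z - 9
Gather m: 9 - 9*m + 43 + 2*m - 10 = 42 - 7*m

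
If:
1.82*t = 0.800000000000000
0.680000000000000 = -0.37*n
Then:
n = -1.84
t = 0.44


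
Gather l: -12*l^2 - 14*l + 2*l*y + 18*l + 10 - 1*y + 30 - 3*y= -12*l^2 + l*(2*y + 4) - 4*y + 40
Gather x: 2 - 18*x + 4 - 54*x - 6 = -72*x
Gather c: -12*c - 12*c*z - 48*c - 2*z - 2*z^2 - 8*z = c*(-12*z - 60) - 2*z^2 - 10*z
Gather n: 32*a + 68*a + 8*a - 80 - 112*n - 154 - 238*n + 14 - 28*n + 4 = 108*a - 378*n - 216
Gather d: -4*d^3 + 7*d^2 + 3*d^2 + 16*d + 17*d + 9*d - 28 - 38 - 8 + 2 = -4*d^3 + 10*d^2 + 42*d - 72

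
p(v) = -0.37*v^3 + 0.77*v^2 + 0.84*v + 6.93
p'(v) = -1.11*v^2 + 1.54*v + 0.84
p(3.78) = 1.12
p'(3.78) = -9.20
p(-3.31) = 26.00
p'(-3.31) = -16.42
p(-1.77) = 9.91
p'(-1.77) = -5.36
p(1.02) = 8.20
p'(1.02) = 1.26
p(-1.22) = 7.72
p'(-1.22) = -2.69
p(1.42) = 8.62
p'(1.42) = 0.79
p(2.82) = 7.12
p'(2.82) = -3.64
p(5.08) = -17.44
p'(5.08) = -19.98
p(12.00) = -511.47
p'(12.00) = -140.52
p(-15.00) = 1416.33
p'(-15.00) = -272.01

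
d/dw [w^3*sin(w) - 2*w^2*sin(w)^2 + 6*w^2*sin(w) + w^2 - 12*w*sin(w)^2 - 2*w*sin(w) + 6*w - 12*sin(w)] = w^3*cos(w) + 3*w^2*sin(w) - 2*w^2*sin(2*w) + 6*w^2*cos(w) + 12*w*sin(w) - 12*w*sin(2*w) - 2*w*cos(w) + 2*w*cos(2*w) - 2*sin(w) - 12*cos(w) + 6*cos(2*w)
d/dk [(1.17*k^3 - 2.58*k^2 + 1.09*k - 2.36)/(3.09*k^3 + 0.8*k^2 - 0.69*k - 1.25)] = (8.9082*k^4 - 8.3508*k^3 + 18.3979*k^2 + 10.226*k - 2.9909)/(9.5481*k^6 + 4.944*k^5 - 3.6242*k^4 - 8.829*k^3 - 1.5239*k^2 + 1.725*k + 1.5625)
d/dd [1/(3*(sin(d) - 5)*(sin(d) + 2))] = (3 - 2*sin(d))*cos(d)/(3*(sin(d) - 5)^2*(sin(d) + 2)^2)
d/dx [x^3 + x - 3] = 3*x^2 + 1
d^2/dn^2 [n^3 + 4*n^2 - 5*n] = 6*n + 8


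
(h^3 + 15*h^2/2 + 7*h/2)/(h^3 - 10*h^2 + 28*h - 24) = h*(2*h^2 + 15*h + 7)/(2*(h^3 - 10*h^2 + 28*h - 24))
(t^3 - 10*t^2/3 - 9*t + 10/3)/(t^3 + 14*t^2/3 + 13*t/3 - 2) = (t - 5)/(t + 3)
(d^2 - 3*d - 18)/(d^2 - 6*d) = (d + 3)/d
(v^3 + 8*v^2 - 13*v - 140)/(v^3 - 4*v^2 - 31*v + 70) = (v^2 + 3*v - 28)/(v^2 - 9*v + 14)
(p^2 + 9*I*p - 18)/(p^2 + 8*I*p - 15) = (p + 6*I)/(p + 5*I)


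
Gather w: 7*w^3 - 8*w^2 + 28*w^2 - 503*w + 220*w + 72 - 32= 7*w^3 + 20*w^2 - 283*w + 40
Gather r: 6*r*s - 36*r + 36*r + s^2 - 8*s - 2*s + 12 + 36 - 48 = 6*r*s + s^2 - 10*s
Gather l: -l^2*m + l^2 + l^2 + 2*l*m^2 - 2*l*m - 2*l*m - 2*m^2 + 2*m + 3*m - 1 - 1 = l^2*(2 - m) + l*(2*m^2 - 4*m) - 2*m^2 + 5*m - 2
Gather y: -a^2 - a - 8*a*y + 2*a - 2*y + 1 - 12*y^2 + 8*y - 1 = -a^2 + a - 12*y^2 + y*(6 - 8*a)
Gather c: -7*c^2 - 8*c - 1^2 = -7*c^2 - 8*c - 1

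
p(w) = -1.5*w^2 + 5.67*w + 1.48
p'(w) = 5.67 - 3.0*w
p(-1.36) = -9.01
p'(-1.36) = 9.75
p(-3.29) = -33.41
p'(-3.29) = 15.54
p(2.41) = 6.43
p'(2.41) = -1.56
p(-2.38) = -20.51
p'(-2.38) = 12.81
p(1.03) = 5.73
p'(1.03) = 2.58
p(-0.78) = -3.86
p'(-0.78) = 8.01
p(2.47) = 6.33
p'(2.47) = -1.74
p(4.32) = -2.02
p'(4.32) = -7.29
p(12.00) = -146.48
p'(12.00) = -30.33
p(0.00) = 1.48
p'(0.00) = 5.67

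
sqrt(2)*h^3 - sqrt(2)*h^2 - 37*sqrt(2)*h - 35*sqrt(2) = (h - 7)*(h + 5)*(sqrt(2)*h + sqrt(2))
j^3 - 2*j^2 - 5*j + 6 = (j - 3)*(j - 1)*(j + 2)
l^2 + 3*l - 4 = (l - 1)*(l + 4)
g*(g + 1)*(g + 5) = g^3 + 6*g^2 + 5*g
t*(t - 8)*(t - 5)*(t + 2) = t^4 - 11*t^3 + 14*t^2 + 80*t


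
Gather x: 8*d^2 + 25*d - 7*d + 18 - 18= 8*d^2 + 18*d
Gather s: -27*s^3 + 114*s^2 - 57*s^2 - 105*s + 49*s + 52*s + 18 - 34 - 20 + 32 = -27*s^3 + 57*s^2 - 4*s - 4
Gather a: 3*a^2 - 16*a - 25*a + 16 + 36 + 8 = 3*a^2 - 41*a + 60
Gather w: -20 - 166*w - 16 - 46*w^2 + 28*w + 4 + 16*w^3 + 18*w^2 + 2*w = 16*w^3 - 28*w^2 - 136*w - 32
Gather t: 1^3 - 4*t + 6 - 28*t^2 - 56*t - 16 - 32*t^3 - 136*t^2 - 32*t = -32*t^3 - 164*t^2 - 92*t - 9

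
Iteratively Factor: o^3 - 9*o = (o + 3)*(o^2 - 3*o) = (o - 3)*(o + 3)*(o)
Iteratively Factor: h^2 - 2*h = (h - 2)*(h)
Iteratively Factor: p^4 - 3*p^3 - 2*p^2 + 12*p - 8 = (p - 1)*(p^3 - 2*p^2 - 4*p + 8) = (p - 1)*(p + 2)*(p^2 - 4*p + 4) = (p - 2)*(p - 1)*(p + 2)*(p - 2)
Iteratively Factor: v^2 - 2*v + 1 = (v - 1)*(v - 1)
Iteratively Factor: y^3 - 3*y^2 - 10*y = (y + 2)*(y^2 - 5*y) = y*(y + 2)*(y - 5)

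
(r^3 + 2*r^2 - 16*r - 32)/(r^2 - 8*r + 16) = (r^2 + 6*r + 8)/(r - 4)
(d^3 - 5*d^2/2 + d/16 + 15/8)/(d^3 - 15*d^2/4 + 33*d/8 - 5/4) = (4*d + 3)/(2*(2*d - 1))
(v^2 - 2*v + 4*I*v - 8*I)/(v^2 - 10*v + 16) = (v + 4*I)/(v - 8)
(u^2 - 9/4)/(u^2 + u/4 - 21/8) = 2*(2*u + 3)/(4*u + 7)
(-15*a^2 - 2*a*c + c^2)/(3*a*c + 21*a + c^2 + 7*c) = (-5*a + c)/(c + 7)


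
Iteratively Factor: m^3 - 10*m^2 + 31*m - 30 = (m - 2)*(m^2 - 8*m + 15) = (m - 5)*(m - 2)*(m - 3)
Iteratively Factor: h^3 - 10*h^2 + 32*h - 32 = (h - 4)*(h^2 - 6*h + 8) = (h - 4)*(h - 2)*(h - 4)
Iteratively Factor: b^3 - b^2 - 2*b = (b - 2)*(b^2 + b) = b*(b - 2)*(b + 1)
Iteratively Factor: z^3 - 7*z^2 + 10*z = (z - 5)*(z^2 - 2*z) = (z - 5)*(z - 2)*(z)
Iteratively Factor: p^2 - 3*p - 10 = (p - 5)*(p + 2)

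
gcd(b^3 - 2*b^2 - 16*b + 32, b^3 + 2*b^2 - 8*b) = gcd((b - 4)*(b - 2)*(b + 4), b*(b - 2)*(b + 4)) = b^2 + 2*b - 8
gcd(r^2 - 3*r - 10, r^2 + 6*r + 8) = r + 2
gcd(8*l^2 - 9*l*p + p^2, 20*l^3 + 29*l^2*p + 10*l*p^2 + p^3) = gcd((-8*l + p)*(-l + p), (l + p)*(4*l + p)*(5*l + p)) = 1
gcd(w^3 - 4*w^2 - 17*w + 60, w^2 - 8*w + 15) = w^2 - 8*w + 15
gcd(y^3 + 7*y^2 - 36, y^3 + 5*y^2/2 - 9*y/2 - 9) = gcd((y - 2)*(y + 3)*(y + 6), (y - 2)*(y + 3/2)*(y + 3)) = y^2 + y - 6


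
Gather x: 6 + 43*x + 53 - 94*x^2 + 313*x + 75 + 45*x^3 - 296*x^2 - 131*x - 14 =45*x^3 - 390*x^2 + 225*x + 120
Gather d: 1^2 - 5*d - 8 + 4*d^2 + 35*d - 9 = 4*d^2 + 30*d - 16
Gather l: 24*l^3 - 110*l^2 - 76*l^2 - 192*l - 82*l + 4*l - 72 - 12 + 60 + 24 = 24*l^3 - 186*l^2 - 270*l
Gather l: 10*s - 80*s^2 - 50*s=-80*s^2 - 40*s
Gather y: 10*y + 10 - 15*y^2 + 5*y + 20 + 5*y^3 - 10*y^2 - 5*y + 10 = 5*y^3 - 25*y^2 + 10*y + 40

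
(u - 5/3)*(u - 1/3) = u^2 - 2*u + 5/9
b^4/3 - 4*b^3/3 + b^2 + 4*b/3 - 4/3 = (b/3 + 1/3)*(b - 2)^2*(b - 1)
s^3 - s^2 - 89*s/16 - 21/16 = (s - 3)*(s + 1/4)*(s + 7/4)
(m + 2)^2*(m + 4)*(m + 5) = m^4 + 13*m^3 + 60*m^2 + 116*m + 80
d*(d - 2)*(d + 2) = d^3 - 4*d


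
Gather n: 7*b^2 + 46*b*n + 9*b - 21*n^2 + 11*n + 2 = 7*b^2 + 9*b - 21*n^2 + n*(46*b + 11) + 2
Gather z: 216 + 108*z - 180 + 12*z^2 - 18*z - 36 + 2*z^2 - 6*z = 14*z^2 + 84*z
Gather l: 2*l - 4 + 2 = 2*l - 2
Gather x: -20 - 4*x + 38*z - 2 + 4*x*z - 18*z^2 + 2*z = x*(4*z - 4) - 18*z^2 + 40*z - 22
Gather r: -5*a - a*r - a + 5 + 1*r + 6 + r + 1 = -6*a + r*(2 - a) + 12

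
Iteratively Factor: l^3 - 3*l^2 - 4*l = (l + 1)*(l^2 - 4*l) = (l - 4)*(l + 1)*(l)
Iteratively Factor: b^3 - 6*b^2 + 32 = (b + 2)*(b^2 - 8*b + 16) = (b - 4)*(b + 2)*(b - 4)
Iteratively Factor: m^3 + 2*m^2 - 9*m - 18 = (m - 3)*(m^2 + 5*m + 6) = (m - 3)*(m + 2)*(m + 3)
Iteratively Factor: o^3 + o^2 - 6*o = (o - 2)*(o^2 + 3*o) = o*(o - 2)*(o + 3)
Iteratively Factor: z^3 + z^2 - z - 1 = (z + 1)*(z^2 - 1) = (z + 1)^2*(z - 1)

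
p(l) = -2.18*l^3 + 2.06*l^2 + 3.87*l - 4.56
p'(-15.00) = -1529.43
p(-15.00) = 7758.39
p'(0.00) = 3.87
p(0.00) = -4.56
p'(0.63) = 3.87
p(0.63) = -1.85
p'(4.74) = -123.54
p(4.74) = -172.10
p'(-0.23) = 2.58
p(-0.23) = -5.31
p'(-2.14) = -34.90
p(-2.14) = 17.96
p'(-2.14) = -34.90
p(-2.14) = 17.96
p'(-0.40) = 1.18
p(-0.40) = -5.64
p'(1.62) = -6.62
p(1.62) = -2.15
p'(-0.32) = 1.88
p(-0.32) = -5.52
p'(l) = -6.54*l^2 + 4.12*l + 3.87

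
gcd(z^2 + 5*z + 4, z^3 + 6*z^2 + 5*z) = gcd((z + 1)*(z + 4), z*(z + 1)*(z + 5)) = z + 1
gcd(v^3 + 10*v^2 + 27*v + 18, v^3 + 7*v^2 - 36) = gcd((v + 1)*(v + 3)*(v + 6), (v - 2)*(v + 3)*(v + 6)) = v^2 + 9*v + 18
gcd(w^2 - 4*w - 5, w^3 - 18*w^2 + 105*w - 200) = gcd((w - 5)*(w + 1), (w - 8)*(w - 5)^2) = w - 5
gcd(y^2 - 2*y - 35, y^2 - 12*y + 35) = y - 7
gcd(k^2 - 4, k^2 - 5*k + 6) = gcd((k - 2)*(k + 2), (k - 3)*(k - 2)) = k - 2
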